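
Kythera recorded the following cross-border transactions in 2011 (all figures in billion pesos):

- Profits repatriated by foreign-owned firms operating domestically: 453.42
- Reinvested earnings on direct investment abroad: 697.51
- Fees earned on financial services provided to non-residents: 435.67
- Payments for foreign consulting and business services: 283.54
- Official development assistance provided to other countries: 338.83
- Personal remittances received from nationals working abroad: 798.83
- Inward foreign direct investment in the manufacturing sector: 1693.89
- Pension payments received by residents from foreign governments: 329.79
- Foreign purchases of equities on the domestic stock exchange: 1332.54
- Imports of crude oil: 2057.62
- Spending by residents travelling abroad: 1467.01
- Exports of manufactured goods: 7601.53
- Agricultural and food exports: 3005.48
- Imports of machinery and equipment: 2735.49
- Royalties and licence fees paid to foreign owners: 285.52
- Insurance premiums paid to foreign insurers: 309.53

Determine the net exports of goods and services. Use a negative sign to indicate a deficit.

Goods: -2735.49 + 3005.48 + 7601.53 - 2057.62 = 5813.90
Services: 435.67 - 283.54 - 309.53 - 285.52 - 1467.01 = -1909.93
Trade balance = 5813.90 + (-1909.93) = 3903.97
(Excluded from the trade balance — primary income: profits repatriated by foreign-owned firms operating domestically 453.42, reinvested earnings on direct investment abroad 697.51; secondary income: official development assistance provided to other countries 338.83, personal remittances received from nationals working abroad 798.83, pension payments received by residents from foreign governments 329.79; financial account: inward foreign direct investment in the manufacturing sector 1693.89, foreign purchases of equities on the domestic stock exchange 1332.54.)

3903.97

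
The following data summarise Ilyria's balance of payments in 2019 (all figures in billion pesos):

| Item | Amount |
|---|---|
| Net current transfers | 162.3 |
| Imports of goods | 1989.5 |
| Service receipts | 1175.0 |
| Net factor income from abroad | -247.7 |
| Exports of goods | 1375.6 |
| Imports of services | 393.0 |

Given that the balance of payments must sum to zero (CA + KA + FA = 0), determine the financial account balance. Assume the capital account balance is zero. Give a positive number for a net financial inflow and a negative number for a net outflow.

Goods balance = 1375.6 - 1989.5 = -613.9
Services balance = 1175.0 - 393.0 = 782.0
Trade balance (goods + services) = -613.9 + 782.0 = 168.1
Net primary income = -247.7
Net secondary income = 162.3
Current account = 168.1 + (-247.7) + 162.3 = 82.7
Financial account = -(82.7) = -82.7

-82.7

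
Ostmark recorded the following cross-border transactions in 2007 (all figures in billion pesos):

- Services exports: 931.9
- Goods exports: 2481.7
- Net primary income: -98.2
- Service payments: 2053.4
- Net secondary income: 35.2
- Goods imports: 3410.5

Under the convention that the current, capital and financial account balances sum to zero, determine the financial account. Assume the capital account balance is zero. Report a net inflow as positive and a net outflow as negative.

Goods balance = 2481.7 - 3410.5 = -928.8
Services balance = 931.9 - 2053.4 = -1121.5
Trade balance (goods + services) = -928.8 + (-1121.5) = -2050.3
Net primary income = -98.2
Net secondary income = 35.2
Current account = -2050.3 + (-98.2) + 35.2 = -2113.3
Financial account = -(-2113.3) = 2113.3

2113.3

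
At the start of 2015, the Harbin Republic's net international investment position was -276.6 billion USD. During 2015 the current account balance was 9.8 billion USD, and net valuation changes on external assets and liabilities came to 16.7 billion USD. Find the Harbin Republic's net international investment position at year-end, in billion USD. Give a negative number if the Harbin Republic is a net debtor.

-250.1

Change in NIIP = current account + net valuation change = 9.8 + 16.7 = 26.5
End-of-year NIIP = -276.6 + 26.5 = -250.1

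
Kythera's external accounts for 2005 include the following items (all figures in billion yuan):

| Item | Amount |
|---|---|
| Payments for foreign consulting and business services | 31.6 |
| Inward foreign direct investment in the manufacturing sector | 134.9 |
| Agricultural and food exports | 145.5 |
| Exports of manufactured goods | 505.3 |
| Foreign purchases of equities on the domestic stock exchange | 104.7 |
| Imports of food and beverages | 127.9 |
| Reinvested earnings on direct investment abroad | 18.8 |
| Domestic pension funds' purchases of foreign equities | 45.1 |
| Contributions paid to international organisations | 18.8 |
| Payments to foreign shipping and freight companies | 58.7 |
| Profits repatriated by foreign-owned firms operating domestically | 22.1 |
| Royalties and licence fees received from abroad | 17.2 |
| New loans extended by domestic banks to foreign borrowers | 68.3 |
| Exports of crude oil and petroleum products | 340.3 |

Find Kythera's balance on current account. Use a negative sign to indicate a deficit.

768.0

Goods: -127.9 + 505.3 + 145.5 + 340.3 = 863.2
Services: 17.2 - 58.7 - 31.6 = -73.1
Primary income: -22.1 + 18.8 = -3.3
Secondary income: -18.8
Current account = 863.2 + (-73.1) + (-3.3) + (-18.8) = 768.0
(Excluded from the current account — financial account: inward foreign direct investment in the manufacturing sector 134.9, foreign purchases of equities on the domestic stock exchange 104.7, domestic pension funds' purchases of foreign equities 45.1, new loans extended by domestic banks to foreign borrowers 68.3.)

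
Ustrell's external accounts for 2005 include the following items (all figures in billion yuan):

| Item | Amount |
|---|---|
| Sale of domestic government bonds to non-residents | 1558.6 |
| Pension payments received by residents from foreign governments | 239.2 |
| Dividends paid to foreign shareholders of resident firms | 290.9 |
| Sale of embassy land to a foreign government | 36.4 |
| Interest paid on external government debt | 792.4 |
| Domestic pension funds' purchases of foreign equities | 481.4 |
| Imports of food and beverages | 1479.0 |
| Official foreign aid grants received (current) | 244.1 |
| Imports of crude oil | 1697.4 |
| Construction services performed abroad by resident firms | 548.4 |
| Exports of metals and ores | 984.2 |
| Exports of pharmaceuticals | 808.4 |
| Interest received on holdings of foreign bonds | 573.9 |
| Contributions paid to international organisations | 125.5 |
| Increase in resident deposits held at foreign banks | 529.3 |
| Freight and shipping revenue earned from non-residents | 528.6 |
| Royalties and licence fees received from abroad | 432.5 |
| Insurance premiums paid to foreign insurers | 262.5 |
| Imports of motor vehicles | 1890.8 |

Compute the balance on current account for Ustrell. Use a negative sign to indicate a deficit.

Goods: 984.2 - 1697.4 - 1890.8 + 808.4 - 1479.0 = -3274.6
Services: 528.6 - 262.5 + 432.5 + 548.4 = 1247.0
Primary income: 573.9 - 290.9 - 792.4 = -509.4
Secondary income: -125.5 + 239.2 + 244.1 = 357.8
Current account = (-3274.6) + 1247.0 + (-509.4) + 357.8 = -2179.2
(Excluded from the current account — financial account: sale of domestic government bonds to non-residents 1558.6, domestic pension funds' purchases of foreign equities 481.4, increase in resident deposits held at foreign banks 529.3; capital account: sale of embassy land to a foreign government 36.4.)

-2179.2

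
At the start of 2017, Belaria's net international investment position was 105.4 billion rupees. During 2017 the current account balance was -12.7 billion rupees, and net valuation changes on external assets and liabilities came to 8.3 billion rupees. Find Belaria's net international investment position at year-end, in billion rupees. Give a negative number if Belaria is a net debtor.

101.0

Change in NIIP = current account + net valuation change = -12.7 + 8.3 = -4.4
End-of-year NIIP = 105.4 + (-4.4) = 101.0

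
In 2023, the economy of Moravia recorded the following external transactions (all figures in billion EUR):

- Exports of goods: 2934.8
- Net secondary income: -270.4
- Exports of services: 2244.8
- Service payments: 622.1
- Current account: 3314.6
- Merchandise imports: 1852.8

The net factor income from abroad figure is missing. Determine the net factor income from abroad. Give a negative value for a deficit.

880.3

Current account = goods balance + services balance + net primary income + net secondary income
Sum of the known components = 2434.3
Net factor income from abroad = CA - (known components) = 3314.6 - 2434.3 = 880.3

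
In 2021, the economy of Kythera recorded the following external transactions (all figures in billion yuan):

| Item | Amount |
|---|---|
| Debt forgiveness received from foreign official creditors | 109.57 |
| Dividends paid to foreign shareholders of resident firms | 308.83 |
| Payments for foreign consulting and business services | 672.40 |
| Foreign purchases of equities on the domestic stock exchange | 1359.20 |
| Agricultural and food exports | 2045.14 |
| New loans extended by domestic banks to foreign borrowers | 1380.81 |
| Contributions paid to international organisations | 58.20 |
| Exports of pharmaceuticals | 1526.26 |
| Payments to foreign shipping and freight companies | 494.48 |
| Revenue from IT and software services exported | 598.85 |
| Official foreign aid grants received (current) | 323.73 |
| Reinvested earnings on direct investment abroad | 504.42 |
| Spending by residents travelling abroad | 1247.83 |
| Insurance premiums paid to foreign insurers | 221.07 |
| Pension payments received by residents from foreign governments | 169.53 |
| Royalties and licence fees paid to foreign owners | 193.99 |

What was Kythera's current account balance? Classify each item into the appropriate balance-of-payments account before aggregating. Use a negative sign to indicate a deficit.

Goods: 2045.14 + 1526.26 = 3571.40
Services: 598.85 - 1247.83 - 672.40 - 494.48 - 221.07 - 193.99 = -2230.92
Primary income: 504.42 - 308.83 = 195.59
Secondary income: -58.20 + 169.53 + 323.73 = 435.06
Current account = 3571.40 + (-2230.92) + 195.59 + 435.06 = 1971.13
(Excluded from the current account — capital account: debt forgiveness received from foreign official creditors 109.57; financial account: foreign purchases of equities on the domestic stock exchange 1359.20, new loans extended by domestic banks to foreign borrowers 1380.81.)

1971.13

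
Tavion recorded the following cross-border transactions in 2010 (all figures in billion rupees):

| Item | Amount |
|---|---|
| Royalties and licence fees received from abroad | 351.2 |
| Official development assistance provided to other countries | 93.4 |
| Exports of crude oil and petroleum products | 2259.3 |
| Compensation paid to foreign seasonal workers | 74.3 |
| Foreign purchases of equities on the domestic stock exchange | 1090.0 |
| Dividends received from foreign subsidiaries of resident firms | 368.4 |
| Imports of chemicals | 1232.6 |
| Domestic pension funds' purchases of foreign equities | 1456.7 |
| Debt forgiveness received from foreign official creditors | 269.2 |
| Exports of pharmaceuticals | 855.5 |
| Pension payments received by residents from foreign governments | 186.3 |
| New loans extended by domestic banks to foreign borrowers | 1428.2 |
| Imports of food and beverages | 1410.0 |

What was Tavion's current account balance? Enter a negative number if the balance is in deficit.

1210.4

Goods: 2259.3 - 1232.6 - 1410.0 + 855.5 = 472.2
Services: 351.2
Primary income: -74.3 + 368.4 = 294.1
Secondary income: -93.4 + 186.3 = 92.9
Current account = 472.2 + 351.2 + 294.1 + 92.9 = 1210.4
(Excluded from the current account — financial account: foreign purchases of equities on the domestic stock exchange 1090.0, domestic pension funds' purchases of foreign equities 1456.7, new loans extended by domestic banks to foreign borrowers 1428.2; capital account: debt forgiveness received from foreign official creditors 269.2.)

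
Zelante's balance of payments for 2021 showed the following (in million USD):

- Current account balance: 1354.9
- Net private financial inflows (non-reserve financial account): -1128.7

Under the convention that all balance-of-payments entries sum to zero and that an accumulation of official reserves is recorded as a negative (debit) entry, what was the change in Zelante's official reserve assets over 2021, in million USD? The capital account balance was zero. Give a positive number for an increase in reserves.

Official reserve transactions balance = -(1354.9 + (-1128.7)) = -226.2
An accumulation of reserves is recorded as a debit (negative entry), so the change in the stock of reserves is the negative of that balance.
Change in official reserves = -(-226.2) = 226.2

226.2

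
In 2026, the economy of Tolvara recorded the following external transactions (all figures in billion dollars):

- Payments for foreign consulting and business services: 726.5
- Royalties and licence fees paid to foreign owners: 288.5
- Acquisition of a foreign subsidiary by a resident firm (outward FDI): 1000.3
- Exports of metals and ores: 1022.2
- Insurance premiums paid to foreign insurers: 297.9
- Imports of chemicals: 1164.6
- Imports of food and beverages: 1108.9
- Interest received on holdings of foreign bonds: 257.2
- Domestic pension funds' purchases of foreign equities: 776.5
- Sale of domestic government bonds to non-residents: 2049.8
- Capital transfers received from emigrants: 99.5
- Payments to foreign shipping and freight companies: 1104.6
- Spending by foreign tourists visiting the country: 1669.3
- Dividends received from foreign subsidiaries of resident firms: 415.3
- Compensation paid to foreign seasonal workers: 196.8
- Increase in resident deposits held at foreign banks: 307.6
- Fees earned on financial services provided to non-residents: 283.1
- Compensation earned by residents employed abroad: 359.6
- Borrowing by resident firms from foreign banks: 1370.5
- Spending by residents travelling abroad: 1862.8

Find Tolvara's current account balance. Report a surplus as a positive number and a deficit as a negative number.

Goods: -1108.9 + 1022.2 - 1164.6 = -1251.3
Services: 283.1 - 288.5 - 1104.6 - 726.5 + 1669.3 - 1862.8 - 297.9 = -2327.9
Primary income: 359.6 + 257.2 - 196.8 + 415.3 = 835.3
Current account = (-1251.3) + (-2327.9) + 835.3 = -2743.9
(Excluded from the current account — financial account: acquisition of a foreign subsidiary by a resident firm (outward FDI) 1000.3, domestic pension funds' purchases of foreign equities 776.5, sale of domestic government bonds to non-residents 2049.8, increase in resident deposits held at foreign banks 307.6, borrowing by resident firms from foreign banks 1370.5; capital account: capital transfers received from emigrants 99.5.)

-2743.9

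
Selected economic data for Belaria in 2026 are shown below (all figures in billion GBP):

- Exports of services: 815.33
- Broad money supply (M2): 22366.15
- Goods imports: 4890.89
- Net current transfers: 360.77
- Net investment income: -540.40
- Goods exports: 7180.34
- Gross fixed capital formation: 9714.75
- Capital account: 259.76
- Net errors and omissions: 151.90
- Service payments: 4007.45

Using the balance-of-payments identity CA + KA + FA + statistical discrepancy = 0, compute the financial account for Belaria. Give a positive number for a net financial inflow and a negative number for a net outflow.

Goods balance = 7180.34 - 4890.89 = 2289.45
Services balance = 815.33 - 4007.45 = -3192.12
Trade balance (goods + services) = 2289.45 + (-3192.12) = -902.67
Net primary income = -540.40
Net secondary income = 360.77
Current account = -902.67 + (-540.40) + 360.77 = -1082.30
Financial account = -(-1082.30 + 259.76 + 151.90) = 670.64

670.64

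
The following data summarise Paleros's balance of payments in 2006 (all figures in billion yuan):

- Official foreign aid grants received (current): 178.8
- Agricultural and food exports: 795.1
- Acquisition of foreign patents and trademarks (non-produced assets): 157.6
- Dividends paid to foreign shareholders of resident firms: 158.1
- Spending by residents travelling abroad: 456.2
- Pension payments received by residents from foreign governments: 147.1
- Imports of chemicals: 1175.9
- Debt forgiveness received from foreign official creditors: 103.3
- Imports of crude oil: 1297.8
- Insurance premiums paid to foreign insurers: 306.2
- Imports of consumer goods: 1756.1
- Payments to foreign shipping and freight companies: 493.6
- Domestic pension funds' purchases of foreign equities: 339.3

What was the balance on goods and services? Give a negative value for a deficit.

-4690.7

Goods: -1175.9 + 795.1 - 1756.1 - 1297.8 = -3434.7
Services: -306.2 - 456.2 - 493.6 = -1256.0
Trade balance = -3434.7 + (-1256.0) = -4690.7
(Excluded from the trade balance — secondary income: official foreign aid grants received (current) 178.8, pension payments received by residents from foreign governments 147.1; capital account: acquisition of foreign patents and trademarks (non-produced assets) 157.6, debt forgiveness received from foreign official creditors 103.3; primary income: dividends paid to foreign shareholders of resident firms 158.1; financial account: domestic pension funds' purchases of foreign equities 339.3.)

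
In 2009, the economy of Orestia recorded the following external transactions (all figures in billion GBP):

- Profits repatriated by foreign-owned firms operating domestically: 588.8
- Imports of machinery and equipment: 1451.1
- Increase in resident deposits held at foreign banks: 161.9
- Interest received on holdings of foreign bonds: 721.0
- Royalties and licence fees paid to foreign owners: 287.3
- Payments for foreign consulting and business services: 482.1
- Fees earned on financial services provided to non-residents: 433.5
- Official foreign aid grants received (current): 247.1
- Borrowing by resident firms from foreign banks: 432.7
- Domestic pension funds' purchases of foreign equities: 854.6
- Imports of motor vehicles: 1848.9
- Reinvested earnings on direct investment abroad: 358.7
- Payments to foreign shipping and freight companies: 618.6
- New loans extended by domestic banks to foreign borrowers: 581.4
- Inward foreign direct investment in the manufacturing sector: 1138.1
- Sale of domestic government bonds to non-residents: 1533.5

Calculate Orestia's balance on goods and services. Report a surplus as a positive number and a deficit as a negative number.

Goods: -1848.9 - 1451.1 = -3300.0
Services: 433.5 - 482.1 - 618.6 - 287.3 = -954.5
Trade balance = -3300.0 + (-954.5) = -4254.5
(Excluded from the trade balance — primary income: profits repatriated by foreign-owned firms operating domestically 588.8, interest received on holdings of foreign bonds 721.0, reinvested earnings on direct investment abroad 358.7; financial account: increase in resident deposits held at foreign banks 161.9, borrowing by resident firms from foreign banks 432.7, domestic pension funds' purchases of foreign equities 854.6, new loans extended by domestic banks to foreign borrowers 581.4, inward foreign direct investment in the manufacturing sector 1138.1, sale of domestic government bonds to non-residents 1533.5; secondary income: official foreign aid grants received (current) 247.1.)

-4254.5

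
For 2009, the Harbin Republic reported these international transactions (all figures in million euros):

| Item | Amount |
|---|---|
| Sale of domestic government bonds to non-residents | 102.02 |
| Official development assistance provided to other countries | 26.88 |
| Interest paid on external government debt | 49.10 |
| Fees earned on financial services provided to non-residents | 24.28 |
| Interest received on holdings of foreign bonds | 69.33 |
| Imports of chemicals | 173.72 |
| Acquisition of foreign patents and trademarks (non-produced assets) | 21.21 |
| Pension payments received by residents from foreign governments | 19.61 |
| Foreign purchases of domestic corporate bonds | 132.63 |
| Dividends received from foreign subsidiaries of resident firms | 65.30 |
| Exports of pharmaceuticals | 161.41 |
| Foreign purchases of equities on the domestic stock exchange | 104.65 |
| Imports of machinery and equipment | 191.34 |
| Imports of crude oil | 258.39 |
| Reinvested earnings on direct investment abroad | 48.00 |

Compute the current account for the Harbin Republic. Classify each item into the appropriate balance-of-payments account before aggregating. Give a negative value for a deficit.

-311.50

Goods: -191.34 - 258.39 - 173.72 + 161.41 = -462.04
Services: 24.28
Primary income: 65.30 - 49.10 + 69.33 + 48.00 = 133.53
Secondary income: 19.61 - 26.88 = -7.27
Current account = (-462.04) + 24.28 + 133.53 + (-7.27) = -311.50
(Excluded from the current account — financial account: sale of domestic government bonds to non-residents 102.02, foreign purchases of domestic corporate bonds 132.63, foreign purchases of equities on the domestic stock exchange 104.65; capital account: acquisition of foreign patents and trademarks (non-produced assets) 21.21.)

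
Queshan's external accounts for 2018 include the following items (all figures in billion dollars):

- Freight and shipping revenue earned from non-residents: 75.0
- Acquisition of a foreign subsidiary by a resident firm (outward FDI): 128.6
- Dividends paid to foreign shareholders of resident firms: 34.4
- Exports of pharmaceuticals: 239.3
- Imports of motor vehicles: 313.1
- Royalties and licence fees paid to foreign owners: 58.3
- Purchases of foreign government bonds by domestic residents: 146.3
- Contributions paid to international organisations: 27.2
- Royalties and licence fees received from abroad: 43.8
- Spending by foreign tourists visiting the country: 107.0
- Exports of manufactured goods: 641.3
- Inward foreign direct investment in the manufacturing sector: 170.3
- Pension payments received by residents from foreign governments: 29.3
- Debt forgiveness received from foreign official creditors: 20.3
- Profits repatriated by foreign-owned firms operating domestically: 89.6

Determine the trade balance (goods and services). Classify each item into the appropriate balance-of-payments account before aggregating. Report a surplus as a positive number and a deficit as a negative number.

735.0

Goods: 239.3 + 641.3 - 313.1 = 567.5
Services: 43.8 + 75.0 + 107.0 - 58.3 = 167.5
Trade balance = 567.5 + 167.5 = 735.0
(Excluded from the trade balance — financial account: acquisition of a foreign subsidiary by a resident firm (outward FDI) 128.6, purchases of foreign government bonds by domestic residents 146.3, inward foreign direct investment in the manufacturing sector 170.3; primary income: dividends paid to foreign shareholders of resident firms 34.4, profits repatriated by foreign-owned firms operating domestically 89.6; secondary income: contributions paid to international organisations 27.2, pension payments received by residents from foreign governments 29.3; capital account: debt forgiveness received from foreign official creditors 20.3.)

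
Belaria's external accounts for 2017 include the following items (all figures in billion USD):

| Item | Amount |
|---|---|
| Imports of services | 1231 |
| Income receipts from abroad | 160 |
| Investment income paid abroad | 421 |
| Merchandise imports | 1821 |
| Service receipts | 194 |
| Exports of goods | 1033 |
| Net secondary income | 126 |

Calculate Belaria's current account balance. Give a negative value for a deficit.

-1960

Goods balance = 1033 - 1821 = -788
Services balance = 194 - 1231 = -1037
Trade balance (goods + services) = -788 + (-1037) = -1825
Net primary income = 160 - 421 = -261
Net secondary income = 126
Current account = -1825 + (-261) + 126 = -1960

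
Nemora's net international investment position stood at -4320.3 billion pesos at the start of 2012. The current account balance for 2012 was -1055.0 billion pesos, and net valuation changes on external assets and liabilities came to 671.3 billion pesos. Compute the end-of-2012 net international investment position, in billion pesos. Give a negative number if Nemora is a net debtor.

Change in NIIP = current account + net valuation change = -1055.0 + 671.3 = -383.7
End-of-year NIIP = -4320.3 + (-383.7) = -4704.0

-4704.0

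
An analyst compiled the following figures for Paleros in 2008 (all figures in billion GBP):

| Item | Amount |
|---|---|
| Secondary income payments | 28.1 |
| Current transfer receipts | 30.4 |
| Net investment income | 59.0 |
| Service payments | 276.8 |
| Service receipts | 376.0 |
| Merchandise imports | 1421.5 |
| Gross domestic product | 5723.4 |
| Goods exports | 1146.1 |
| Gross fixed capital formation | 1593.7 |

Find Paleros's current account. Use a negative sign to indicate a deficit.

Goods balance = 1146.1 - 1421.5 = -275.4
Services balance = 376.0 - 276.8 = 99.2
Trade balance (goods + services) = -275.4 + 99.2 = -176.2
Net primary income = 59.0
Net secondary income = 30.4 - 28.1 = 2.3
Current account = -176.2 + 59.0 + 2.3 = -114.9

-114.9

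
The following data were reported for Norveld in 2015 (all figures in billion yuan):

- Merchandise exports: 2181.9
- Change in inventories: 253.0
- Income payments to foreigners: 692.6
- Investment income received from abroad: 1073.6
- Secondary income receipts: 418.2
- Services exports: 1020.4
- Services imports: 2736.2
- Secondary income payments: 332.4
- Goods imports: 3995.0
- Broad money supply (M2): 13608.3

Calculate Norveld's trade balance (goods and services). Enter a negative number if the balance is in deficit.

-3528.9

Goods balance = 2181.9 - 3995.0 = -1813.1
Services balance = 1020.4 - 2736.2 = -1715.8
Trade balance (goods + services) = -1813.1 + (-1715.8) = -3528.9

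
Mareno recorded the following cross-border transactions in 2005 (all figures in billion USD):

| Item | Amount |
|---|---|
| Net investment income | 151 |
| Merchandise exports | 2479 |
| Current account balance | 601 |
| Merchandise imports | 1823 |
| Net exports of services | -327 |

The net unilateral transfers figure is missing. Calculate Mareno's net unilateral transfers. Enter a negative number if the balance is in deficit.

Current account = goods balance + services balance + net primary income + net secondary income
Sum of the known components = 480
Net unilateral transfers = CA - (known components) = 601 - 480 = 121

121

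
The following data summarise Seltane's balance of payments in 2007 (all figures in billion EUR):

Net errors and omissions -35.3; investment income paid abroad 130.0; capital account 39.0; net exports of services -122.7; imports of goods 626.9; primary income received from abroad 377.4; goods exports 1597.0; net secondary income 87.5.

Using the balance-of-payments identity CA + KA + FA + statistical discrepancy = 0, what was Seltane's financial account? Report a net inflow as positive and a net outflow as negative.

-1186.0

Goods balance = 1597.0 - 626.9 = 970.1
Services balance = -122.7
Trade balance (goods + services) = 970.1 + (-122.7) = 847.4
Net primary income = 377.4 - 130.0 = 247.4
Net secondary income = 87.5
Current account = 847.4 + 247.4 + 87.5 = 1182.3
Financial account = -(1182.3 + 39.0 + (-35.3)) = -1186.0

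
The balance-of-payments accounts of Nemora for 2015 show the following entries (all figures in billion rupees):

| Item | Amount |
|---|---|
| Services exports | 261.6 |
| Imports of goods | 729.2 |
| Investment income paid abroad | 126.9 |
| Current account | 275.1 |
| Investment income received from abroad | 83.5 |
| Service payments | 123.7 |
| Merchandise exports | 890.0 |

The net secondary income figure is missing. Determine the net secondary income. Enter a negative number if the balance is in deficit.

19.8

Current account = goods balance + services balance + net primary income + net secondary income
Sum of the known components = 255.3
Net secondary income = CA - (known components) = 275.1 - 255.3 = 19.8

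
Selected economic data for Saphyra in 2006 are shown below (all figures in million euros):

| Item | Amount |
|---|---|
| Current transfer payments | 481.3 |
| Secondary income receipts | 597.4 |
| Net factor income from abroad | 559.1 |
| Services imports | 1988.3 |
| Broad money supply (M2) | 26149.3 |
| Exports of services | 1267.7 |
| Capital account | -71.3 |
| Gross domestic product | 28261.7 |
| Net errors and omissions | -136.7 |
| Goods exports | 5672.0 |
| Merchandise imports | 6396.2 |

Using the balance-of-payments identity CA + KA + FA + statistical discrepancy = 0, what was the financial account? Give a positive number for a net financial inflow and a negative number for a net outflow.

Goods balance = 5672.0 - 6396.2 = -724.2
Services balance = 1267.7 - 1988.3 = -720.6
Trade balance (goods + services) = -724.2 + (-720.6) = -1444.8
Net primary income = 559.1
Net secondary income = 597.4 - 481.3 = 116.1
Current account = -1444.8 + 559.1 + 116.1 = -769.6
Financial account = -(-769.6 + (-71.3) + (-136.7)) = 977.6

977.6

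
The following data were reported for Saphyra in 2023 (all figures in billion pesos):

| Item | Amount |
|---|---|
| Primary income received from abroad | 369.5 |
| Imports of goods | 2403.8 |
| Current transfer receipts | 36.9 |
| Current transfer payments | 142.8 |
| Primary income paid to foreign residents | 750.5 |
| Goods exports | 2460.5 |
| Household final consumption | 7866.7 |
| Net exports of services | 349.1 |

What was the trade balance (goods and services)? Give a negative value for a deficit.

Goods balance = 2460.5 - 2403.8 = 56.7
Services balance = 349.1
Trade balance (goods + services) = 56.7 + 349.1 = 405.8

405.8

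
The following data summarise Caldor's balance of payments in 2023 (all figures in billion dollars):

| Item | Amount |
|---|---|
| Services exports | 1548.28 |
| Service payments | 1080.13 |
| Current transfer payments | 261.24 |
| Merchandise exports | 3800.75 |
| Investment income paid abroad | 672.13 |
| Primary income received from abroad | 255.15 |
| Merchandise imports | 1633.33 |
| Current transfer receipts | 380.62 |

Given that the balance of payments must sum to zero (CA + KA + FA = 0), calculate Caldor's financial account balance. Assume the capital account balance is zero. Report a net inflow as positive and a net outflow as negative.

Goods balance = 3800.75 - 1633.33 = 2167.42
Services balance = 1548.28 - 1080.13 = 468.15
Trade balance (goods + services) = 2167.42 + 468.15 = 2635.57
Net primary income = 255.15 - 672.13 = -416.98
Net secondary income = 380.62 - 261.24 = 119.38
Current account = 2635.57 + (-416.98) + 119.38 = 2337.97
Financial account = -(2337.97) = -2337.97

-2337.97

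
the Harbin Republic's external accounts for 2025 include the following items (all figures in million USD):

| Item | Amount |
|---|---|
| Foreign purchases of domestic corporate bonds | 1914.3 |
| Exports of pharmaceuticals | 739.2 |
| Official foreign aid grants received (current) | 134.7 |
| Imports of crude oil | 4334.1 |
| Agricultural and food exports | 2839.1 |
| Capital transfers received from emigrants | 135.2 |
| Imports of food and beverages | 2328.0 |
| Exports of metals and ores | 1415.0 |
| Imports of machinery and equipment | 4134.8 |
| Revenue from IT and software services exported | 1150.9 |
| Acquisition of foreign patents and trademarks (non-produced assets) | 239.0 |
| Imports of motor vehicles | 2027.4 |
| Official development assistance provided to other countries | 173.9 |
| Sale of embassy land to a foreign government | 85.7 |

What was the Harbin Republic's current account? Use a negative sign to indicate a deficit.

Goods: -2328.0 - 4134.8 - 4334.1 + 739.2 + 1415.0 - 2027.4 + 2839.1 = -7831.0
Services: 1150.9
Secondary income: 134.7 - 173.9 = -39.2
Current account = (-7831.0) + 1150.9 + (-39.2) = -6719.3
(Excluded from the current account — financial account: foreign purchases of domestic corporate bonds 1914.3; capital account: capital transfers received from emigrants 135.2, acquisition of foreign patents and trademarks (non-produced assets) 239.0, sale of embassy land to a foreign government 85.7.)

-6719.3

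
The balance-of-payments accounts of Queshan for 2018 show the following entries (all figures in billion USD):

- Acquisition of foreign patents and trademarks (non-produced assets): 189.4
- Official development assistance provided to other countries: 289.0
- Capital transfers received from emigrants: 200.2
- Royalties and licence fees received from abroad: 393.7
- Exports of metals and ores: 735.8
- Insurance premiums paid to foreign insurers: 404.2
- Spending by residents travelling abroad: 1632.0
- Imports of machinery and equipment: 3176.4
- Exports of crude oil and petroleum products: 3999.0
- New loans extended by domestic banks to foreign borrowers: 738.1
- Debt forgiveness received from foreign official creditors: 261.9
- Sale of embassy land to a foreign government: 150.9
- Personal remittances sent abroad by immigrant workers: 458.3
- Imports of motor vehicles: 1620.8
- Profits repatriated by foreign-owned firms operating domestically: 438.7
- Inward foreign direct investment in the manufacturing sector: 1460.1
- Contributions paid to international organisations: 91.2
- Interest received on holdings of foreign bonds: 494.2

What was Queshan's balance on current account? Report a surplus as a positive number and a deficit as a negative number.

-2487.9

Goods: 3999.0 + 735.8 - 1620.8 - 3176.4 = -62.4
Services: -404.2 + 393.7 - 1632.0 = -1642.5
Primary income: 494.2 - 438.7 = 55.5
Secondary income: -458.3 - 91.2 - 289.0 = -838.5
Current account = (-62.4) + (-1642.5) + 55.5 + (-838.5) = -2487.9
(Excluded from the current account — capital account: acquisition of foreign patents and trademarks (non-produced assets) 189.4, capital transfers received from emigrants 200.2, debt forgiveness received from foreign official creditors 261.9, sale of embassy land to a foreign government 150.9; financial account: new loans extended by domestic banks to foreign borrowers 738.1, inward foreign direct investment in the manufacturing sector 1460.1.)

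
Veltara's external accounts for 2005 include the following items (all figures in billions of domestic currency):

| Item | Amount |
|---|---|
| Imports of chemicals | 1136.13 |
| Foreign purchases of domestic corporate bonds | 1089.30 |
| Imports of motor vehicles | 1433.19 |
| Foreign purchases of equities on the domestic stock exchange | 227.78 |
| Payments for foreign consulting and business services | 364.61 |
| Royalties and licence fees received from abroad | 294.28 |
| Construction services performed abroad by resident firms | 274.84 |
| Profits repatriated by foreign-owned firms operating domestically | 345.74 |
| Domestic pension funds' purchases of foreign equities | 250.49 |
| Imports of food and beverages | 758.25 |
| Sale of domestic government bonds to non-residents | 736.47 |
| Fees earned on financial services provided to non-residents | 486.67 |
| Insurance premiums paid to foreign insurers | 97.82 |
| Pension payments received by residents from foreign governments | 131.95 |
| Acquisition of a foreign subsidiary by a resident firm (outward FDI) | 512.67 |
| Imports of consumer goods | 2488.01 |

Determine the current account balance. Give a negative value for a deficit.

Goods: -2488.01 - 1433.19 - 1136.13 - 758.25 = -5815.58
Services: 274.84 - 97.82 - 364.61 + 486.67 + 294.28 = 593.36
Primary income: -345.74
Secondary income: 131.95
Current account = (-5815.58) + 593.36 + (-345.74) + 131.95 = -5436.01
(Excluded from the current account — financial account: foreign purchases of domestic corporate bonds 1089.30, foreign purchases of equities on the domestic stock exchange 227.78, domestic pension funds' purchases of foreign equities 250.49, sale of domestic government bonds to non-residents 736.47, acquisition of a foreign subsidiary by a resident firm (outward FDI) 512.67.)

-5436.01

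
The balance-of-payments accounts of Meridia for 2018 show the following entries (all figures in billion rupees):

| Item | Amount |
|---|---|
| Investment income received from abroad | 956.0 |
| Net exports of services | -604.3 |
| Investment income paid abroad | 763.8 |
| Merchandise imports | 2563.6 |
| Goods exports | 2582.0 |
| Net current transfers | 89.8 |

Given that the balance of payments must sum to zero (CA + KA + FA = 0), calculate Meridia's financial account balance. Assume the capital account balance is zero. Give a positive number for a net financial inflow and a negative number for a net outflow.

Goods balance = 2582.0 - 2563.6 = 18.4
Services balance = -604.3
Trade balance (goods + services) = 18.4 + (-604.3) = -585.9
Net primary income = 956.0 - 763.8 = 192.2
Net secondary income = 89.8
Current account = -585.9 + 192.2 + 89.8 = -303.9
Financial account = -(-303.9) = 303.9

303.9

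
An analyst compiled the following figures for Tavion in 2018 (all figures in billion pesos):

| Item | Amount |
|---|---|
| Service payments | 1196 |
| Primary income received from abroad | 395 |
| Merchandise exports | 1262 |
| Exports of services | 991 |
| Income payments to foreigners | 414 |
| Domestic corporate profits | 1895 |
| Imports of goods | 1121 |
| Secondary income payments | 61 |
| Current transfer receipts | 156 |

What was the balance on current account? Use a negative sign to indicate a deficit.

Goods balance = 1262 - 1121 = 141
Services balance = 991 - 1196 = -205
Trade balance (goods + services) = 141 + (-205) = -64
Net primary income = 395 - 414 = -19
Net secondary income = 156 - 61 = 95
Current account = -64 + (-19) + 95 = 12

12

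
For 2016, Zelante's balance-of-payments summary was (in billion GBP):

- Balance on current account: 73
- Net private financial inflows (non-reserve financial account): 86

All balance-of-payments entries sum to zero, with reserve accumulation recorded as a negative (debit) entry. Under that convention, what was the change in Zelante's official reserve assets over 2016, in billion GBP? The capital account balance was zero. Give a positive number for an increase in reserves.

Official reserve transactions balance = -(73 + 86) = -159
An accumulation of reserves is recorded as a debit (negative entry), so the change in the stock of reserves is the negative of that balance.
Change in official reserves = -(-159) = 159

159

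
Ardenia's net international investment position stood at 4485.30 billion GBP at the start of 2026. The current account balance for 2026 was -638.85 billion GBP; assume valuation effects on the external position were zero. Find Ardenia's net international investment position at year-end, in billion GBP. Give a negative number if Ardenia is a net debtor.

3846.45

With no valuation effects, change in NIIP = current account = -638.85
End-of-year NIIP = 4485.30 + (-638.85) = 3846.45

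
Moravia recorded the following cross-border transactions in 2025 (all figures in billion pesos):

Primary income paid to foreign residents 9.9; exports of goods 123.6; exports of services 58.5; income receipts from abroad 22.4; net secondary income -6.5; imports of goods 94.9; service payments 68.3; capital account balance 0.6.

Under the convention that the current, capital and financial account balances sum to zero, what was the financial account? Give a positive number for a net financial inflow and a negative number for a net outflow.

-25.5

Goods balance = 123.6 - 94.9 = 28.7
Services balance = 58.5 - 68.3 = -9.8
Trade balance (goods + services) = 28.7 + (-9.8) = 18.9
Net primary income = 22.4 - 9.9 = 12.5
Net secondary income = -6.5
Current account = 18.9 + 12.5 + (-6.5) = 24.9
Financial account = -(24.9 + 0.6) = -25.5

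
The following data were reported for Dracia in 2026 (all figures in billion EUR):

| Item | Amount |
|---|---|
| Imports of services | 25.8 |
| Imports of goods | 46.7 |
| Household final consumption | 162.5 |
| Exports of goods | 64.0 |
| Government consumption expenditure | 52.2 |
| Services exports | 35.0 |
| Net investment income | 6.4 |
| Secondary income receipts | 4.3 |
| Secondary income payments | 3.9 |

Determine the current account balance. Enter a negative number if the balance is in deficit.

33.3

Goods balance = 64.0 - 46.7 = 17.3
Services balance = 35.0 - 25.8 = 9.2
Trade balance (goods + services) = 17.3 + 9.2 = 26.5
Net primary income = 6.4
Net secondary income = 4.3 - 3.9 = 0.4
Current account = 26.5 + 6.4 + 0.4 = 33.3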